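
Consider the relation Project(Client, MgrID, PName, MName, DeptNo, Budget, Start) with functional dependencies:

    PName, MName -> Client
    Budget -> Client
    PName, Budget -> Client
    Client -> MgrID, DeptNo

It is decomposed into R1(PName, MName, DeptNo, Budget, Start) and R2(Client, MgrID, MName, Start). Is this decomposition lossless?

No

Common attributes: R1 ∩ R2 = {MName, Start}.
No dependency enlarges {MName, Start}, so (MName, Start)⁺ = {MName, Start}.
The closure contains neither all of R1 = {PName, MName, DeptNo, Budget, Start} nor all of R2 = {Client, MgrID, MName, Start}, so the common attributes are not a superkey of either fragment. The join is lossy.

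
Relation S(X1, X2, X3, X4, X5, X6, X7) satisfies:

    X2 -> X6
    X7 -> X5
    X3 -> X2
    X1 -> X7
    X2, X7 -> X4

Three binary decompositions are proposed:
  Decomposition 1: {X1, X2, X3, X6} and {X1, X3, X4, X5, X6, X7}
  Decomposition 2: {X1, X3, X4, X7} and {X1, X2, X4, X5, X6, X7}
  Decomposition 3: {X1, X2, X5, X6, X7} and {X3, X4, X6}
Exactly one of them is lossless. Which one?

Decomposition 1

Decomposition 1: common = {X1, X3, X6}, closure = {X1, X2, X3, X4, X5, X6, X7} → lossless.
Decomposition 2: common = {X1, X4, X7}, closure = {X1, X4, X5, X7} → lossy.
Decomposition 3: common = {X6}, closure = {X6} → lossy.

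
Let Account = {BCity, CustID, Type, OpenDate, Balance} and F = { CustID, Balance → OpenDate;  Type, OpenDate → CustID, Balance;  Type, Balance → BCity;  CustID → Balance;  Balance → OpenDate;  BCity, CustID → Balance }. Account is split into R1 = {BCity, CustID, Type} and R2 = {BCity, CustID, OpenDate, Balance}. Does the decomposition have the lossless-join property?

Yes

Common attributes: R1 ∩ R2 = {BCity, CustID}.
Closure of {BCity, CustID}: CustID → Balance applies, adding Balance; Balance → OpenDate applies, adding OpenDate. So (BCity, CustID)⁺ = {BCity, CustID, OpenDate, Balance}.
This closure contains every attribute of R2, so R1 ∩ R2 → R2. The join is lossless.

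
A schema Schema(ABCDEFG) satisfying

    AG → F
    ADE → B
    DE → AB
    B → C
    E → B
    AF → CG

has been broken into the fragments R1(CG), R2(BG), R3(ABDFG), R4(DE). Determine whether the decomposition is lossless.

No

Chase test. Columns are ABCDEFG; row i has aⱼ where attribute j ∈ Ri, else bᵢⱼ.
Initial tableau (one row per fragment):
  row 1: b11 b12 a3 b14 b15 b16 a7
  row 2: b21 a2 b23 b24 b25 b26 a7
  row 3: a1 a2 b33 a4 b35 a6 a7
  row 4: b41 b42 b43 a4 a5 b46 b47
Rows 2 and 3 agree on B; apply B→C and equate their C entries.
No row becomes fully distinguished — the join is lossy.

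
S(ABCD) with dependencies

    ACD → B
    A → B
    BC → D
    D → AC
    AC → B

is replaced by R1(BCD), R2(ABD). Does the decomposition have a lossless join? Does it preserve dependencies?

Lossless test: (BD)⁺ = {ABCD}, which contains all of one fragment — lossless.
Dependency preservation: ACD → B; D → AC; AC → B are not contained in any single fragment, but the restricted closure of each left-hand side across the fragments still reaches the right-hand side; the remaining FDs each lie inside some fragment. All dependencies are preserved.

lossless and dependency-preserving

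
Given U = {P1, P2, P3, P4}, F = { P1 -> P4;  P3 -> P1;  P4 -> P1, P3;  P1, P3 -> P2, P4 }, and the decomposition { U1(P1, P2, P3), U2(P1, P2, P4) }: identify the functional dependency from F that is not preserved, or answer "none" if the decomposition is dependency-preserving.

none

P1 → P4 lies within U2.
P3 → P1 lies within U1.
P4 → P1, P3: restricted closure across fragments reaches P1, P3.
P1, P3 → P2, P4: restricted closure across fragments reaches P2, P4.
Every dependency is enforceable on the fragments, so the decomposition is dependency-preserving.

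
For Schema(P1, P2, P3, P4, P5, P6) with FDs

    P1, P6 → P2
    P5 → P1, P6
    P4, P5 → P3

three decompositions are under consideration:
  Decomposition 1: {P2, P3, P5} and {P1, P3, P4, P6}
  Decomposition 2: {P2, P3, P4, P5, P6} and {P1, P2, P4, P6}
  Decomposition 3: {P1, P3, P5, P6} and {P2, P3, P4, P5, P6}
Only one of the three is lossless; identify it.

Decomposition 1: common = {P3}, closure = {P3} → lossy.
Decomposition 2: common = {P2, P4, P6}, closure = {P2, P4, P6} → lossy.
Decomposition 3: common = {P3, P5, P6}, closure = {P1, P2, P3, P5, P6} → lossless.

Decomposition 3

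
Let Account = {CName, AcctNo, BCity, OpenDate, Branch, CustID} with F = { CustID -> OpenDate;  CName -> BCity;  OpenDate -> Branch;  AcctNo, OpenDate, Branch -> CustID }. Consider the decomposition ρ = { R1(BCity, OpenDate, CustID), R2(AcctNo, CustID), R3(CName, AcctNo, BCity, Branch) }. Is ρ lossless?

No

Chase test. Columns are CName, AcctNo, BCity, OpenDate, Branch, CustID; row i has aⱼ where attribute j ∈ Ri, else bᵢⱼ.
Initial tableau (one row per fragment):
  row 1: b11 b12 a3 a4 b15 a6
  row 2: b21 a2 b23 b24 b25 a6
  row 3: a1 a2 a3 b34 a5 b36
Rows 1 and 2 agree on CustID; apply CustID→OpenDate and equate their OpenDate entries.
Rows 1 and 2 agree on OpenDate; apply OpenDate→Branch and equate their Branch entries.
No row becomes fully distinguished — the join is lossy.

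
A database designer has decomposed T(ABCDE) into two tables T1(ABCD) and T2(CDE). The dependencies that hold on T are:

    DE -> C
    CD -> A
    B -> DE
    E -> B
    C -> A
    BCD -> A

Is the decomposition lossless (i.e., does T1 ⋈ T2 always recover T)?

No

Common attributes: T1 ∩ T2 = {CD}.
Closure of {CD}: CD → A applies, adding A. So (CD)⁺ = {ACD}.
The closure contains neither all of T1 = {ABCD} nor all of T2 = {CDE}, so the common attributes are not a superkey of either fragment. The join is lossy.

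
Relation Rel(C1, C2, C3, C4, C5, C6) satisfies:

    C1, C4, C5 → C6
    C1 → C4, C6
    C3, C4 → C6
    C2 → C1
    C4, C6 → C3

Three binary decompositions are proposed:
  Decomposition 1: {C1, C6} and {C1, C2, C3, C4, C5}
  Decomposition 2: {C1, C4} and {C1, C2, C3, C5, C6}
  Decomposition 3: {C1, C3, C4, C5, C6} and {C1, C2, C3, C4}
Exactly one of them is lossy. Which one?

Decomposition 3

Decomposition 1: common = {C1}, closure = {C1, C3, C4, C6} → lossless.
Decomposition 2: common = {C1}, closure = {C1, C3, C4, C6} → lossless.
Decomposition 3: common = {C1, C3, C4}, closure = {C1, C3, C4, C6} → lossy.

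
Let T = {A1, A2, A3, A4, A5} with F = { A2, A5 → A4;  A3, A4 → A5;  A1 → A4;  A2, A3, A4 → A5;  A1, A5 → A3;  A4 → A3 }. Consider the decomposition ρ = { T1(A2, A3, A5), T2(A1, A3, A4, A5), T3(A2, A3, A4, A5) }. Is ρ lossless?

No

Chase test. Columns are A1, A2, A3, A4, A5; row i has aⱼ where attribute j ∈ Ti, else bᵢⱼ.
Initial tableau (one row per fragment):
  row 1: b11 a2 a3 b14 a5
  row 2: a1 b22 a3 a4 a5
  row 3: b31 a2 a3 a4 a5
Rows 1 and 3 agree on A2, A5; apply A2, A5→A4 and equate their A4 entries.
No row becomes fully distinguished — the join is lossy.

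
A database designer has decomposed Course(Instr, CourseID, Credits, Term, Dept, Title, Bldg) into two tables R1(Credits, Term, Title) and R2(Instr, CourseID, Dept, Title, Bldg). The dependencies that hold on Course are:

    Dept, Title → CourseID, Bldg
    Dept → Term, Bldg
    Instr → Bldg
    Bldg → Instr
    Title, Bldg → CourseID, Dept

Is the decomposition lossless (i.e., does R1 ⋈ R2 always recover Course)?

No

Common attributes: R1 ∩ R2 = {Title}.
No dependency enlarges {Title}, so (Title)⁺ = {Title}.
The closure contains neither all of R1 = {Credits, Term, Title} nor all of R2 = {Instr, CourseID, Dept, Title, Bldg}, so the common attributes are not a superkey of either fragment. The join is lossy.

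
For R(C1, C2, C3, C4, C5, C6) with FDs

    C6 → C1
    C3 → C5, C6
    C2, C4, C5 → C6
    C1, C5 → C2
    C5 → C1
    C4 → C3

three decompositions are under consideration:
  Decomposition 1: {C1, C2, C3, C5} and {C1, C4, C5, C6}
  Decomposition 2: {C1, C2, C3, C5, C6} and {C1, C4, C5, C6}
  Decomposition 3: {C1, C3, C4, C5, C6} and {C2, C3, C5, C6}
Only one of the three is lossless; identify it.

Decomposition 1: common = {C1, C5}, closure = {C1, C2, C5} → lossy.
Decomposition 2: common = {C1, C5, C6}, closure = {C1, C2, C5, C6} → lossy.
Decomposition 3: common = {C3, C5, C6}, closure = {C1, C2, C3, C5, C6} → lossless.

Decomposition 3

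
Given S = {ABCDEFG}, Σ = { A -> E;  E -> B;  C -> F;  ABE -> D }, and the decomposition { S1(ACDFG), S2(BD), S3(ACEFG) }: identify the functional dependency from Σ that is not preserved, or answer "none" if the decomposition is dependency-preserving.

Check E → B: no single fragment contains all of {BE}, and the restricted closure of {E} across the fragments never reaches {B}.
A → E is preserved.
C → F is preserved.
ABE → D is preserved.

E -> B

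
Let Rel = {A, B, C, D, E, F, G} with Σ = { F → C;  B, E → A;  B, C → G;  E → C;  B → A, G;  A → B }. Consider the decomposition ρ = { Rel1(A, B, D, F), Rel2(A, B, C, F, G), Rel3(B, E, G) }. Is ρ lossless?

No

Chase test. Columns are A, B, C, D, E, F, G; row i has aⱼ where attribute j ∈ Reli, else bᵢⱼ.
Initial tableau (one row per fragment):
  row 1: a1 a2 b13 a4 b15 a6 b17
  row 2: a1 a2 a3 b24 b25 a6 a7
  row 3: b31 a2 b33 b34 a5 b36 a7
Rows 1 and 2 agree on F; apply F→C and equate their C entries.
Rows 1 and 2 agree on B, C; apply B, C→G and equate their G entries.
Rows 1 and 3 agree on B; apply B→A, G and equate their A, G entries.
No row becomes fully distinguished — the join is lossy.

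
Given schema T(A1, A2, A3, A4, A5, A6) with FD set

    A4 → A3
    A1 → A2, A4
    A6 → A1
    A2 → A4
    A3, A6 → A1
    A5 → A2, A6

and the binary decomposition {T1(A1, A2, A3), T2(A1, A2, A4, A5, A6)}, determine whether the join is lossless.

Common attributes: T1 ∩ T2 = {A1, A2}.
Closure of {A1, A2}: A1 → A2, A4 applies, adding A4; A4 → A3 applies, adding A3. So (A1, A2)⁺ = {A1, A2, A3, A4}.
This closure contains every attribute of T1, so T1 ∩ T2 → T1. The join is lossless.

Yes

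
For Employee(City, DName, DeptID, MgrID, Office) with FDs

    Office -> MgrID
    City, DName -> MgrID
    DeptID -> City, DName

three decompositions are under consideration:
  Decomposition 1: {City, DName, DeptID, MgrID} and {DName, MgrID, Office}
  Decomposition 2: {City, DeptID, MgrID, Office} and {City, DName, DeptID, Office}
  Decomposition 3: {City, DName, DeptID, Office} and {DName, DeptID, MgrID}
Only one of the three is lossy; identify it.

Decomposition 1

Decomposition 1: common = {DName, MgrID}, closure = {DName, MgrID} → lossy.
Decomposition 2: common = {City, DeptID, Office}, closure = {City, DName, DeptID, MgrID, Office} → lossless.
Decomposition 3: common = {DName, DeptID}, closure = {City, DName, DeptID, MgrID} → lossless.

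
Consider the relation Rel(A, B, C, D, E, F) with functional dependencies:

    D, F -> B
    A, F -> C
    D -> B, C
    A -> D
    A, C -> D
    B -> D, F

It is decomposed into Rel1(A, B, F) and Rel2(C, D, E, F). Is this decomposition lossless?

Common attributes: Rel1 ∩ Rel2 = {F}.
No dependency enlarges {F}, so (F)⁺ = {F}.
The closure contains neither all of Rel1 = {A, B, F} nor all of Rel2 = {C, D, E, F}, so the common attributes are not a superkey of either fragment. The join is lossy.

No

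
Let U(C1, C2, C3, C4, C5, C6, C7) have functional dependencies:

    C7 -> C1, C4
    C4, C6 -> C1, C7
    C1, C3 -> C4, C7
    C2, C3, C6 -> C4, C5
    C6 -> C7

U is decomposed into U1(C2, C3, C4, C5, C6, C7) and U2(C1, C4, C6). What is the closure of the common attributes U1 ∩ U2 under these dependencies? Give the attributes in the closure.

U1 ∩ U2 = {C4, C6}.
C4, C6 → C1, C7 applies, adding C1, C7
Closure: {C1, C4, C6, C7}.

C1, C4, C6, C7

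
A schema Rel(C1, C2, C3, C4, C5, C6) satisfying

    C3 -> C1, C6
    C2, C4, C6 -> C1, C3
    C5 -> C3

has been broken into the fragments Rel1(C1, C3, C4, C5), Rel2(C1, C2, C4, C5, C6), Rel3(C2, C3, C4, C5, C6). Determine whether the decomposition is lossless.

Chase test. Columns are C1, C2, C3, C4, C5, C6; row i has aⱼ where attribute j ∈ Reli, else bᵢⱼ.
Initial tableau (one row per fragment):
  row 1: a1 b12 a3 a4 a5 b16
  row 2: a1 a2 b23 a4 a5 a6
  row 3: b31 a2 a3 a4 a5 a6
Rows 1 and 3 agree on C3; apply C3→C1, C6 and equate their C1, C6 entries.
Rows 2 and 3 agree on C2, C4, C6; apply C2, C4, C6→C1, C3 and equate their C1, C3 entries.
Row 2 is now all distinguished symbols — the join is lossless.

Yes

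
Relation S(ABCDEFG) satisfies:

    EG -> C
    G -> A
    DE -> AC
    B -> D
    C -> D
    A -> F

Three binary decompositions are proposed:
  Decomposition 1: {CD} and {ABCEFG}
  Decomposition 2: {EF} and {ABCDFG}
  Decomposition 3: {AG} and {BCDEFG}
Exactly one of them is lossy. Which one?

Decomposition 2

Decomposition 1: common = {C}, closure = {CD} → lossless.
Decomposition 2: common = {F}, closure = {F} → lossy.
Decomposition 3: common = {G}, closure = {AFG} → lossless.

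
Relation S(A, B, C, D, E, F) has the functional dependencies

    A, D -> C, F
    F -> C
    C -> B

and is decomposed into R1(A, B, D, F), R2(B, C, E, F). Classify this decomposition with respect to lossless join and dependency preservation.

lossy but dependency-preserving

Lossless test: (B, F)⁺ = {B, C, F}, which is a superkey of neither fragment — lossy.
Dependency preservation: A, D → C, F is not contained in any single fragment, but the restricted closure of its left-hand side across the fragments still reaches the right-hand side; the remaining FDs each lie inside some fragment. All dependencies are preserved.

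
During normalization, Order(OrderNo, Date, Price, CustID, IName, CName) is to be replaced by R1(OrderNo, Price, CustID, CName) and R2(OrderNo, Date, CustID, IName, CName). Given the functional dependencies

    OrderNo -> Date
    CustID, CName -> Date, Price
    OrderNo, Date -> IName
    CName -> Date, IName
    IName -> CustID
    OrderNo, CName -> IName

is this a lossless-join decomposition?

Common attributes: R1 ∩ R2 = {OrderNo, CustID, CName}.
Closure of {OrderNo, CustID, CName}: OrderNo → Date applies, adding Date; CustID, CName → Date, Price applies, adding Price; OrderNo, Date → IName applies, adding IName. So (OrderNo, CustID, CName)⁺ = {OrderNo, Date, Price, CustID, IName, CName}.
This closure contains every attribute of R1, so R1 ∩ R2 → R1. The join is lossless.

Yes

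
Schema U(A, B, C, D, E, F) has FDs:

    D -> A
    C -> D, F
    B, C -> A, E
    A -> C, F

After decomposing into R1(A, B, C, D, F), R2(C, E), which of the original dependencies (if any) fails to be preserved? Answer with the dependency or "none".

B, C -> A, E

Check B, C → A, E: no single fragment contains all of {A, B, C, E}, and the restricted closure of {B, C} across the fragments never reaches {A, E}.
D → A is preserved.
C → D, F is preserved.
A → C, F is preserved.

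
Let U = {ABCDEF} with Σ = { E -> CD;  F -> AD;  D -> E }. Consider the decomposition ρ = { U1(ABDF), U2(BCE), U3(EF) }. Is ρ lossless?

Yes

Chase test. Columns are ABCDEF; row i has aⱼ where attribute j ∈ Ui, else bᵢⱼ.
Initial tableau (one row per fragment):
  row 1: a1 a2 b13 a4 b15 a6
  row 2: b21 a2 a3 b24 a5 b26
  row 3: b31 b32 b33 b34 a5 a6
Rows 2 and 3 agree on E; apply E→CD and equate their CD entries.
Rows 1 and 3 agree on F; apply F→AD and equate their AD entries.
Rows 1 and 2 agree on D; apply D→E and equate their E entries.
Rows 1 and 2 agree on E; apply E→CD and equate their CD entries.
Row 1 is now all distinguished symbols — the join is lossless.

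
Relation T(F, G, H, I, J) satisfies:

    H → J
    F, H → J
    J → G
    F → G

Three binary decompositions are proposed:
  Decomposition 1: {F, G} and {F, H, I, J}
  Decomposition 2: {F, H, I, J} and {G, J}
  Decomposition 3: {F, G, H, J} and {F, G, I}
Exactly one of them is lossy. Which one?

Decomposition 3

Decomposition 1: common = {F}, closure = {F, G} → lossless.
Decomposition 2: common = {J}, closure = {G, J} → lossless.
Decomposition 3: common = {F, G}, closure = {F, G} → lossy.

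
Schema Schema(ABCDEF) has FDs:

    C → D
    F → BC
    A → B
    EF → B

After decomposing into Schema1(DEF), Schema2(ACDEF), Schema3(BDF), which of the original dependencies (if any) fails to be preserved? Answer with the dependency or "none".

Check A → B: no single fragment contains all of {AB}, and the restricted closure of {A} across the fragments never reaches {B}.
C → D is preserved.
F → BC is preserved.
EF → B is preserved.

A → B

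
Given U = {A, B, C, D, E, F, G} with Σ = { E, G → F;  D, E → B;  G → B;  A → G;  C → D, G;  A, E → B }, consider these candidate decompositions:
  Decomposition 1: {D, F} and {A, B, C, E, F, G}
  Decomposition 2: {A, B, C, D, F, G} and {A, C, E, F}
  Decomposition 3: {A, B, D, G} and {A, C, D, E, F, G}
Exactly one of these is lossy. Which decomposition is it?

Decomposition 1: common = {F}, closure = {F} → lossy.
Decomposition 2: common = {A, C, F}, closure = {A, B, C, D, F, G} → lossless.
Decomposition 3: common = {A, D, G}, closure = {A, B, D, G} → lossless.

Decomposition 1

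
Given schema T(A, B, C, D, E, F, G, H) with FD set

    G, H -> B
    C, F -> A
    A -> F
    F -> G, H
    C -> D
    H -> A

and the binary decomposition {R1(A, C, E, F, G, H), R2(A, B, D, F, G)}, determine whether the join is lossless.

No

Common attributes: R1 ∩ R2 = {A, F, G}.
Closure of {A, F, G}: F → G, H applies, adding H; G, H → B applies, adding B. So (A, F, G)⁺ = {A, B, F, G, H}.
The closure contains neither all of R1 = {A, C, E, F, G, H} nor all of R2 = {A, B, D, F, G}, so the common attributes are not a superkey of either fragment. The join is lossy.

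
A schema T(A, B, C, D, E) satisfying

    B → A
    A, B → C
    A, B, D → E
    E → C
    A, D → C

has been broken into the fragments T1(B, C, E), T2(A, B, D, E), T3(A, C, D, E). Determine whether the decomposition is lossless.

Yes

Chase test. Columns are A, B, C, D, E; row i has aⱼ where attribute j ∈ Ti, else bᵢⱼ.
Initial tableau (one row per fragment):
  row 1: b11 a2 a3 b14 a5
  row 2: a1 a2 b23 a4 a5
  row 3: a1 b32 a3 a4 a5
Rows 1 and 2 agree on B; apply B→A and equate their A entries.
Rows 1 and 2 agree on A, B; apply A, B→C and equate their C entries.
Row 2 is now all distinguished symbols — the join is lossless.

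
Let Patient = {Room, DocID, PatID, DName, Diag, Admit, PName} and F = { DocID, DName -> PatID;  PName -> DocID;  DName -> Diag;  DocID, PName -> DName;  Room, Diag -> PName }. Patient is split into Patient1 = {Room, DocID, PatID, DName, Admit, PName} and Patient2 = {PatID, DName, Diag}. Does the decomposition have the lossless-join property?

Yes

Common attributes: Patient1 ∩ Patient2 = {PatID, DName}.
Closure of {PatID, DName}: DName → Diag applies, adding Diag. So (PatID, DName)⁺ = {PatID, DName, Diag}.
This closure contains every attribute of Patient2, so Patient1 ∩ Patient2 → Patient2. The join is lossless.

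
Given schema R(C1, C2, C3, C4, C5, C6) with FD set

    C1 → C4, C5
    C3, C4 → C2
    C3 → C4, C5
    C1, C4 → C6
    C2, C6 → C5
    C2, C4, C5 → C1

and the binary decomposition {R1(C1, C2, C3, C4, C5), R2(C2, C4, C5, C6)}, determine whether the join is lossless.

Common attributes: R1 ∩ R2 = {C2, C4, C5}.
Closure of {C2, C4, C5}: C2, C4, C5 → C1 applies, adding C1; C1, C4 → C6 applies, adding C6. So (C2, C4, C5)⁺ = {C1, C2, C4, C5, C6}.
This closure contains every attribute of R2, so R1 ∩ R2 → R2. The join is lossless.

Yes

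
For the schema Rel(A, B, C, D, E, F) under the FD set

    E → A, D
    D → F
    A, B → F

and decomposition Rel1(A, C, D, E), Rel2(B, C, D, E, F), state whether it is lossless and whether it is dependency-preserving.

Lossless test: (C, D, E)⁺ = {A, C, D, E, F}, which contains all of one fragment — lossless.
Dependency preservation: the restricted closure of {A, B} across the fragments never reaches {F}, so A, B → F cannot be enforced without a join — not preserved.

lossless but not dependency-preserving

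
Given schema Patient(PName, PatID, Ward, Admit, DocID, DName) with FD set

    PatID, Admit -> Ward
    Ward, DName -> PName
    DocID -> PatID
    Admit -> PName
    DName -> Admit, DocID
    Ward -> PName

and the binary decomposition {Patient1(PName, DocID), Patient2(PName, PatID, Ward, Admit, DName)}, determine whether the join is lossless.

No

Common attributes: Patient1 ∩ Patient2 = {PName}.
No dependency enlarges {PName}, so (PName)⁺ = {PName}.
The closure contains neither all of Patient1 = {PName, DocID} nor all of Patient2 = {PName, PatID, Ward, Admit, DName}, so the common attributes are not a superkey of either fragment. The join is lossy.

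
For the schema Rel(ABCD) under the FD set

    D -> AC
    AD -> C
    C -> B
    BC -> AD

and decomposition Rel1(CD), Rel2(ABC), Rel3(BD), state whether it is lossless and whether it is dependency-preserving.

lossless and dependency-preserving

Lossless test (chase): Rows 1 and 3 agree on D; apply D→AC and equate their AC entries. Rows 1 and 2 agree on C; apply C→B and equate their B entries. Rows 1 and 2 agree on BC; apply BC→AD and equate their AD entries. Row 1 is now all distinguished symbols — the join is lossless.
Dependency preservation: D → AC; AD → C; BC → AD are not contained in any single fragment, but the restricted closure of each left-hand side across the fragments still reaches the right-hand side; the remaining FDs each lie inside some fragment. All dependencies are preserved.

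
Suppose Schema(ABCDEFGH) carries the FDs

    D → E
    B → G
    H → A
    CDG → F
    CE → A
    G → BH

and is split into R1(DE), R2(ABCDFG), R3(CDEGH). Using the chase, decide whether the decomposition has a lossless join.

Chase test. Columns are ABCDEFGH; row i has aⱼ where attribute j ∈ Ri, else bᵢⱼ.
Initial tableau (one row per fragment):
  row 1: b11 b12 b13 a4 a5 b16 b17 b18
  row 2: a1 a2 a3 a4 b25 a6 a7 b28
  row 3: b31 b32 a3 a4 a5 b36 a7 a8
Rows 1 and 2 agree on D; apply D→E and equate their E entries.
Rows 2 and 3 agree on CDG; apply CDG→F and equate their F entries.
Rows 2 and 3 agree on CE; apply CE→A and equate their A entries.
Rows 2 and 3 agree on G; apply G→BH and equate their BH entries.
Row 2 is now all distinguished symbols — the join is lossless.

Yes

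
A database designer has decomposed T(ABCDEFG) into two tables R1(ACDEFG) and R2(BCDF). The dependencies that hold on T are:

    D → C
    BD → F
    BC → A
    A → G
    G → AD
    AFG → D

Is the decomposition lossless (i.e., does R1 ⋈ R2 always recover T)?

Common attributes: R1 ∩ R2 = {CDF}.
No dependency enlarges {CDF}, so (CDF)⁺ = {CDF}.
The closure contains neither all of R1 = {ACDEFG} nor all of R2 = {BCDF}, so the common attributes are not a superkey of either fragment. The join is lossy.

No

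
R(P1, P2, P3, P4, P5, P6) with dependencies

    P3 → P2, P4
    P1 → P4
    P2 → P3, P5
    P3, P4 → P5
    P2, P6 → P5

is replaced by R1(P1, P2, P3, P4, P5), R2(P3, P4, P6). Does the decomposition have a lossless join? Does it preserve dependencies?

lossy but dependency-preserving

Lossless test: (P3, P4)⁺ = {P2, P3, P4, P5}, which is a superkey of neither fragment — lossy.
Dependency preservation: P2, P6 → P5 is not contained in any single fragment, but the restricted closure of its left-hand side across the fragments still reaches the right-hand side; the remaining FDs each lie inside some fragment. All dependencies are preserved.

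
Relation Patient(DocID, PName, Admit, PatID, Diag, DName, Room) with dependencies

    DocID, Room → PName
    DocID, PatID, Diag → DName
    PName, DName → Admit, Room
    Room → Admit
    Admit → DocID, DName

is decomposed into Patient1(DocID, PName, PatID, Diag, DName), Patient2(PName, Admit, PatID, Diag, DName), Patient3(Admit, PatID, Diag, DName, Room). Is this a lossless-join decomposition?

No

Chase test. Columns are DocID, PName, Admit, PatID, Diag, DName, Room; row i has aⱼ where attribute j ∈ Patienti, else bᵢⱼ.
Initial tableau (one row per fragment):
  row 1: a1 a2 b13 a4 a5 a6 b17
  row 2: b21 a2 a3 a4 a5 a6 b27
  row 3: b31 b32 a3 a4 a5 a6 a7
Rows 1 and 2 agree on PName, DName; apply PName, DName→Admit, Room and equate their Admit, Room entries.
Rows 1 and 2 agree on Admit; apply Admit→DocID, DName and equate their DocID, DName entries.
Rows 1 and 3 agree on Admit; apply Admit→DocID, DName and equate their DocID, DName entries.
No row becomes fully distinguished — the join is lossy.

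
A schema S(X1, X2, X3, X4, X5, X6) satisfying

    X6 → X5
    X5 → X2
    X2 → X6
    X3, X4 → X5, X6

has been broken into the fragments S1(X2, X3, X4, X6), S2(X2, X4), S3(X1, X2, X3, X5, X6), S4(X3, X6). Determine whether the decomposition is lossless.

Chase test. Columns are X1, X2, X3, X4, X5, X6; row i has aⱼ where attribute j ∈ Si, else bᵢⱼ.
Initial tableau (one row per fragment):
  row 1: b11 a2 a3 a4 b15 a6
  row 2: b21 a2 b23 a4 b25 b26
  row 3: a1 a2 a3 b34 a5 a6
  row 4: b41 b42 a3 b44 b45 a6
Rows 1 and 3 agree on X6; apply X6→X5 and equate their X5 entries.
Rows 1 and 4 agree on X6; apply X6→X5 and equate their X5 entries.
Rows 1 and 4 agree on X5; apply X5→X2 and equate their X2 entries.
Rows 1 and 2 agree on X2; apply X2→X6 and equate their X6 entries.
Rows 1 and 2 agree on X6; apply X6→X5 and equate their X5 entries.
No row becomes fully distinguished — the join is lossy.

No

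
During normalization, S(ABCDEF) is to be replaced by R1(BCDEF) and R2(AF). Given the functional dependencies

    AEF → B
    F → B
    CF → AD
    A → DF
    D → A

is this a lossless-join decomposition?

Common attributes: R1 ∩ R2 = {F}.
Closure of {F}: F → B applies, adding B. So (F)⁺ = {BF}.
The closure contains neither all of R1 = {BCDEF} nor all of R2 = {AF}, so the common attributes are not a superkey of either fragment. The join is lossy.

No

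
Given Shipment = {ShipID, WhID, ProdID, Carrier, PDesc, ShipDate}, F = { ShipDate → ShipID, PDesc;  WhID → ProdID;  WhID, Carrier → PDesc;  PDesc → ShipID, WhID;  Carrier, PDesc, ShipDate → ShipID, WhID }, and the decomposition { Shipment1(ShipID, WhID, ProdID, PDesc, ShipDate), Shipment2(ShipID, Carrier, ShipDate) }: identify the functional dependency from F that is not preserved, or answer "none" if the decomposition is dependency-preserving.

WhID, Carrier → PDesc

Check WhID, Carrier → PDesc: no single fragment contains all of {WhID, Carrier, PDesc}, and the restricted closure of {WhID, Carrier} across the fragments never reaches {PDesc}.
ShipDate → ShipID, PDesc is preserved.
WhID → ProdID is preserved.
PDesc → ShipID, WhID is preserved.
Carrier, PDesc, ShipDate → ShipID, WhID is preserved.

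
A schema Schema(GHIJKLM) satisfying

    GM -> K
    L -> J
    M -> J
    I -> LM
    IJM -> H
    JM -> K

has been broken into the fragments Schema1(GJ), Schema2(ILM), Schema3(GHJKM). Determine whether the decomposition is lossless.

No

Chase test. Columns are GHIJKLM; row i has aⱼ where attribute j ∈ Schemai, else bᵢⱼ.
Initial tableau (one row per fragment):
  row 1: a1 b12 b13 a4 b15 b16 b17
  row 2: b21 b22 a3 b24 b25 a6 a7
  row 3: a1 a2 b33 a4 a5 b36 a7
Rows 2 and 3 agree on M; apply M→J and equate their J entries.
Rows 2 and 3 agree on JM; apply JM→K and equate their K entries.
No row becomes fully distinguished — the join is lossy.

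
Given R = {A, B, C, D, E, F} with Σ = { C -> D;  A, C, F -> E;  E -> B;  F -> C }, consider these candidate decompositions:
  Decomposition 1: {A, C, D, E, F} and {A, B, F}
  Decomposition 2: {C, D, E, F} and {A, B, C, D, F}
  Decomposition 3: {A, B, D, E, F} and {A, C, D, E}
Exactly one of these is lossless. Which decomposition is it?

Decomposition 1

Decomposition 1: common = {A, F}, closure = {A, B, C, D, E, F} → lossless.
Decomposition 2: common = {C, D, F}, closure = {C, D, F} → lossy.
Decomposition 3: common = {A, D, E}, closure = {A, B, D, E} → lossy.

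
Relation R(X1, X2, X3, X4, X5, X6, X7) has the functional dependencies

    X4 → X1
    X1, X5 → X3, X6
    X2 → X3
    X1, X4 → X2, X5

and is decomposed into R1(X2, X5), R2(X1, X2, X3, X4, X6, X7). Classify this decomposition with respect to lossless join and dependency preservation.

Lossless test: (X2)⁺ = {X2, X3}, which is a superkey of neither fragment — lossy.
Dependency preservation: the restricted closure of {X1, X5} across the fragments never reaches {X3, X6}, so X1, X5 → X3, X6 cannot be enforced without a join — not preserved.

lossy and not dependency-preserving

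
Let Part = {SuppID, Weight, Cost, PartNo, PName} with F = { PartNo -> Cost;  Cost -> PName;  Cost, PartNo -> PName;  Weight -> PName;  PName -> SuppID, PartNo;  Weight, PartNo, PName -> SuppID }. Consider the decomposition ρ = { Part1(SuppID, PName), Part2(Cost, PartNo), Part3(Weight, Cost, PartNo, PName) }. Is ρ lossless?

Chase test. Columns are SuppID, Weight, Cost, PartNo, PName; row i has aⱼ where attribute j ∈ Parti, else bᵢⱼ.
Initial tableau (one row per fragment):
  row 1: a1 b12 b13 b14 a5
  row 2: b21 b22 a3 a4 b25
  row 3: b31 a2 a3 a4 a5
Rows 2 and 3 agree on Cost; apply Cost→PName and equate their PName entries.
Rows 1 and 2 agree on PName; apply PName→SuppID, PartNo and equate their SuppID, PartNo entries.
Rows 1 and 3 agree on PName; apply PName→SuppID, PartNo and equate their SuppID, PartNo entries.
Rows 1 and 2 agree on PartNo; apply PartNo→Cost and equate their Cost entries.
Row 3 is now all distinguished symbols — the join is lossless.

Yes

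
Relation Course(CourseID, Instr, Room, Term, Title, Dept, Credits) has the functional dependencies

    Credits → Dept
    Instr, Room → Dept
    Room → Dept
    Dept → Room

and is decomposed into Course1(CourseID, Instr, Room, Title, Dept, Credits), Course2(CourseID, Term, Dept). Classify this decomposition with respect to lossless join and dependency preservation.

Lossless test: (CourseID, Dept)⁺ = {CourseID, Room, Dept}, which is a superkey of neither fragment — lossy.
Dependency preservation: every FD's attributes lie within a single fragment, so each can be enforced locally — preserved.

lossy but dependency-preserving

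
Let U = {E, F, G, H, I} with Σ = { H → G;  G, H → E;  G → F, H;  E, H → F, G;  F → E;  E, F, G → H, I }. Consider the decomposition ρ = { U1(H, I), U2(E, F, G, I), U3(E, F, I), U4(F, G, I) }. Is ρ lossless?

No

Chase test. Columns are E, F, G, H, I; row i has aⱼ where attribute j ∈ Ui, else bᵢⱼ.
Initial tableau (one row per fragment):
  row 1: b11 b12 b13 a4 a5
  row 2: a1 a2 a3 b24 a5
  row 3: a1 a2 b33 b34 a5
  row 4: b41 a2 a3 b44 a5
Rows 2 and 4 agree on G; apply G→F, H and equate their F, H entries.
Rows 2 and 4 agree on F; apply F→E and equate their E entries.
No row becomes fully distinguished — the join is lossy.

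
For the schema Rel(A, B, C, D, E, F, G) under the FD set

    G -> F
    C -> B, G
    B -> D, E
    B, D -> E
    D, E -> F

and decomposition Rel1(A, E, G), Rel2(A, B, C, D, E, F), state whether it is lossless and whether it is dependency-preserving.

lossy and not dependency-preserving

Lossless test: (A, E)⁺ = {A, E}, which is a superkey of neither fragment — lossy.
Dependency preservation: the restricted closure of {G} across the fragments never reaches {F}, so G → F cannot be enforced without a join — not preserved.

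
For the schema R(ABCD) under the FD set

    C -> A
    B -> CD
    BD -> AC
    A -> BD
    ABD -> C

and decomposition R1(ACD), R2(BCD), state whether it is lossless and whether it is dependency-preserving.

Lossless test: (CD)⁺ = {ABCD}, which contains all of one fragment — lossless.
Dependency preservation: BD → AC; A → BD; ABD → C are not contained in any single fragment, but the restricted closure of each left-hand side across the fragments still reaches the right-hand side; the remaining FDs each lie inside some fragment. All dependencies are preserved.

lossless and dependency-preserving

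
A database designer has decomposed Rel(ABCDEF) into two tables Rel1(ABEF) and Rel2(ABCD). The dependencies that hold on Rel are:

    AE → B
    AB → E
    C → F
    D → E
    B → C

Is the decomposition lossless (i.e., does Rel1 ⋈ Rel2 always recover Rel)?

Yes

Common attributes: Rel1 ∩ Rel2 = {AB}.
Closure of {AB}: AB → E applies, adding E; B → C applies, adding C; C → F applies, adding F. So (AB)⁺ = {ABCEF}.
This closure contains every attribute of Rel1, so Rel1 ∩ Rel2 → Rel1. The join is lossless.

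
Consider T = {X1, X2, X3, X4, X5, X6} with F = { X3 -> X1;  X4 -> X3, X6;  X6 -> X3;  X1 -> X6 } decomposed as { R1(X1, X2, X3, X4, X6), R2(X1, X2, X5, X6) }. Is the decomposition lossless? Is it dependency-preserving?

lossy but dependency-preserving

Lossless test: (X1, X2, X6)⁺ = {X1, X2, X3, X6}, which is a superkey of neither fragment — lossy.
Dependency preservation: every FD's attributes lie within a single fragment, so each can be enforced locally — preserved.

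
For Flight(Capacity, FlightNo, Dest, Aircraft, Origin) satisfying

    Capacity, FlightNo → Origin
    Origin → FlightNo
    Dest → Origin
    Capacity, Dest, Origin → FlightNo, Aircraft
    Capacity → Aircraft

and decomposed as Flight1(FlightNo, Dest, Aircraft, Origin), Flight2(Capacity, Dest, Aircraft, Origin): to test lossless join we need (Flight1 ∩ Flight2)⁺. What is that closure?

Flight1 ∩ Flight2 = {Dest, Aircraft, Origin}.
Origin → FlightNo applies, adding FlightNo
Closure: {FlightNo, Dest, Aircraft, Origin}.

FlightNo, Dest, Aircraft, Origin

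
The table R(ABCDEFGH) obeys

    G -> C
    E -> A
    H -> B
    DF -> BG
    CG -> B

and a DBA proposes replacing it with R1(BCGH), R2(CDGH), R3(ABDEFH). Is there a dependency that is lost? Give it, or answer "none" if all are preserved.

DF -> BG

Check DF → BG: no single fragment contains all of {BDFG}, and the restricted closure of {DF} across the fragments never reaches {BG}.
G → C is preserved.
E → A is preserved.
H → B is preserved.
CG → B is preserved.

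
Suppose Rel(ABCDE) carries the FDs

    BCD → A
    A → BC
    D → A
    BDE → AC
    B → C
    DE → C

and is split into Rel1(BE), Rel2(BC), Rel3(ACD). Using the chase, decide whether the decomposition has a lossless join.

Chase test. Columns are ABCDE; row i has aⱼ where attribute j ∈ Reli, else bᵢⱼ.
Initial tableau (one row per fragment):
  row 1: b11 a2 b13 b14 a5
  row 2: b21 a2 a3 b24 b25
  row 3: a1 b32 a3 a4 b35
Rows 1 and 2 agree on B; apply B→C and equate their C entries.
No row becomes fully distinguished — the join is lossy.

No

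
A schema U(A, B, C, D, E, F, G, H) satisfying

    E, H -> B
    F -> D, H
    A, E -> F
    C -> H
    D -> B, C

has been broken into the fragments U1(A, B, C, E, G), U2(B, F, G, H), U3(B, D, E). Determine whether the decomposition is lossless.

Chase test. Columns are A, B, C, D, E, F, G, H; row i has aⱼ where attribute j ∈ Ui, else bᵢⱼ.
Initial tableau (one row per fragment):
  row 1: a1 a2 a3 b14 a5 b16 a7 b18
  row 2: b21 a2 b23 b24 b25 a6 a7 a8
  row 3: b31 a2 b33 a4 a5 b36 b37 b38
No row becomes fully distinguished — the join is lossy.

No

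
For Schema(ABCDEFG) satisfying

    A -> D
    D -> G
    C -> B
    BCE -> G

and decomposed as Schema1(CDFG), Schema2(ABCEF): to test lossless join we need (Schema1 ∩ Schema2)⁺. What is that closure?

BCF

Schema1 ∩ Schema2 = {CF}.
C → B applies, adding B
Closure: {BCF}.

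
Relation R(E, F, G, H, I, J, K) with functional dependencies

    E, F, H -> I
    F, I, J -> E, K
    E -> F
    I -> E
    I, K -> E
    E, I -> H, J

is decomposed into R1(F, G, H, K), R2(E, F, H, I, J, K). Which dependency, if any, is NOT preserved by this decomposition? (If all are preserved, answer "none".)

E, F, H → I lies within R2.
F, I, J → E, K lies within R2.
E → F lies within R2.
I → E lies within R2.
I, K → E lies within R2.
E, I → H, J lies within R2.
Every dependency is enforceable on the fragments, so the decomposition is dependency-preserving.

none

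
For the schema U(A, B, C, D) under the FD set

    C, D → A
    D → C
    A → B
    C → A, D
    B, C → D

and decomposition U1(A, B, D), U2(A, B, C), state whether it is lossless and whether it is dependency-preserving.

lossy and not dependency-preserving

Lossless test: (A, B)⁺ = {A, B}, which is a superkey of neither fragment — lossy.
Dependency preservation: the restricted closure of {D} across the fragments never reaches {C}, so D → C cannot be enforced without a join — not preserved.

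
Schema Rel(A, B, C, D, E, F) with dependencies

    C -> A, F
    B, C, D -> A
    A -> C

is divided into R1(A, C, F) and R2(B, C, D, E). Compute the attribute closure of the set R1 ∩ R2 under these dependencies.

A, C, F

R1 ∩ R2 = {C}.
C → A, F applies, adding A, F
Closure: {A, C, F}.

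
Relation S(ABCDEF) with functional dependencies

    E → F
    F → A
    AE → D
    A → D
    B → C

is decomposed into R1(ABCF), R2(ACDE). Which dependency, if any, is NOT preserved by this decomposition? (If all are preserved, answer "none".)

E → F

Check E → F: no single fragment contains all of {EF}, and the restricted closure of {E} across the fragments never reaches {F}.
F → A is preserved.
AE → D is preserved.
A → D is preserved.
B → C is preserved.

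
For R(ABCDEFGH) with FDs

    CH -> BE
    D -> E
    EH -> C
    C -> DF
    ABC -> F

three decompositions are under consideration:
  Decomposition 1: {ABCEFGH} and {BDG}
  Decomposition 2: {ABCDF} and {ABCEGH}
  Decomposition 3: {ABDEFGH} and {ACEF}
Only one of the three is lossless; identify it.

Decomposition 1: common = {BG}, closure = {BG} → lossy.
Decomposition 2: common = {ABC}, closure = {ABCDEF} → lossless.
Decomposition 3: common = {AEF}, closure = {AEF} → lossy.

Decomposition 2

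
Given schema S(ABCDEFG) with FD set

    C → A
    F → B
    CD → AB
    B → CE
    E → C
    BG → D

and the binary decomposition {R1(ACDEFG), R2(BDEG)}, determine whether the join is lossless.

Yes

Common attributes: R1 ∩ R2 = {DEG}.
Closure of {DEG}: E → C applies, adding C; C → A applies, adding A; CD → AB applies, adding B. So (DEG)⁺ = {ABCDEG}.
This closure contains every attribute of R2, so R1 ∩ R2 → R2. The join is lossless.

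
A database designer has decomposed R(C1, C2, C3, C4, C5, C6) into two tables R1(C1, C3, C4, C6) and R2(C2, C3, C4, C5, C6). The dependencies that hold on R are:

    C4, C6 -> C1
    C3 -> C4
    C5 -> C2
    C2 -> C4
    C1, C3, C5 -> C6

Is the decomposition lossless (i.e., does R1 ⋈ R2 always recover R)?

Yes

Common attributes: R1 ∩ R2 = {C3, C4, C6}.
Closure of {C3, C4, C6}: C4, C6 → C1 applies, adding C1. So (C3, C4, C6)⁺ = {C1, C3, C4, C6}.
This closure contains every attribute of R1, so R1 ∩ R2 → R1. The join is lossless.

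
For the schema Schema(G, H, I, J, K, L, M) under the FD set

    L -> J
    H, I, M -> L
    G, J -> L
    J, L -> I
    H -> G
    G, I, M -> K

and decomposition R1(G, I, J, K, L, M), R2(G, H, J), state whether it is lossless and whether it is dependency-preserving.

Lossless test: (G, J)⁺ = {G, I, J, L}, which is a superkey of neither fragment — lossy.
Dependency preservation: the restricted closure of {H, I, M} across the fragments never reaches {L}, so H, I, M → L cannot be enforced without a join — not preserved.

lossy and not dependency-preserving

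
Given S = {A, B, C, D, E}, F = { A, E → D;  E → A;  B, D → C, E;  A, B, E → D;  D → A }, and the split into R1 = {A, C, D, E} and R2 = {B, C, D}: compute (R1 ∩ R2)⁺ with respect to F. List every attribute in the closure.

R1 ∩ R2 = {C, D}.
D → A applies, adding A
Closure: {A, C, D}.

A, C, D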